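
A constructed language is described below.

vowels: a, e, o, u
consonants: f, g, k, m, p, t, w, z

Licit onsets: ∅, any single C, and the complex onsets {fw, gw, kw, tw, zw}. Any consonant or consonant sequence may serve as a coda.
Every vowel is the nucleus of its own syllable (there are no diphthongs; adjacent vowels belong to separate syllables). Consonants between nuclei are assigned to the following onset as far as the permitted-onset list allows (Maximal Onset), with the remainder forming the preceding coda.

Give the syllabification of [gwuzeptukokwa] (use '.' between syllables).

Vowels present: u, e, u, o, a; each is a nucleus, giving 5 syllables.
V1 /u/ – V2 /e/: /z/ → onset of the next syllable (single consonants are always licit onsets).
V2 /e/ – V3 /u/: /pt/ — longest licit onset from the right is /t/, leaving /p/ as coda.
V3 /u/ – V4 /o/: /k/ is a single consonant, so it becomes the next onset.
V4 /o/ – V5 /a/: cluster /kw/ — /kw/ is itself a permitted onset, so the whole cluster goes right; preceding coda = ∅.

gwu.zep.tu.ko.kwa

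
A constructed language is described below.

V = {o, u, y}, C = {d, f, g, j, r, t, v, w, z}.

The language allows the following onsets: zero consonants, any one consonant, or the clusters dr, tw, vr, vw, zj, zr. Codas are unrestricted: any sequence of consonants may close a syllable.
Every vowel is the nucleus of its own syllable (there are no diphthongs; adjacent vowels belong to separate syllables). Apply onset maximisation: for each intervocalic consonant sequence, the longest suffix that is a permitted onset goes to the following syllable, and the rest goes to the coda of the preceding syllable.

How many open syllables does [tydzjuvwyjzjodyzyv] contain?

3

Vowels present: y, u, y, o, y, y; each is a nucleus, giving 6 syllables.
V1 /y/ – V2 /u/: /dzj/ splits as /d/ + /zj/ (/zj/ is the longest suffix that is a licit onset).
V2 /u/ – V3 /y/: /vw/ — entire cluster is a permitted onset → onset /vw/, coda ∅.
V3 /y/ – V4 /o/: cluster /jzj/ — the longest permitted-onset suffix is /zj/; onset = /zj/, preceding coda = /j/.
V4 /o/ – V5 /y/: /d/ → onset of the next syllable (single consonants are always licit onsets).
V5 /y/ – V6 /y/: /z/ is a single consonant, so it becomes the next onset.
Syllabification: tyd.zju.vwyj.zjo.dy.zyv.
Classifying each syllable: /tyd/ (closed), /zju/ (open), /vwyj/ (closed), /zjo/ (open), /dy/ (open), /zyv/ (closed).
Open syllables: 3.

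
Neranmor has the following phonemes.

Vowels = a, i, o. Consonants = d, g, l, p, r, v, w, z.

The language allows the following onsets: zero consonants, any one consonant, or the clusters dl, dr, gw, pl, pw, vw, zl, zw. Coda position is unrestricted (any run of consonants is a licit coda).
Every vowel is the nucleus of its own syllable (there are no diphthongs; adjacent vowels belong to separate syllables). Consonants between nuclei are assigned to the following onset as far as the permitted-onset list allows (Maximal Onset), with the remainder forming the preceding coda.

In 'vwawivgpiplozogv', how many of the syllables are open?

3

The vowels are a, i, i, o, o — 5 nuclei, so 5 syllables.
Between /a/ (V1) and /i/ (V2): /w/ is a single consonant, so it becomes the next onset.
Between /i/ (V2) and /i/ (V3): cluster /vgp/ — the longest permitted-onset suffix is /p/; onset = /p/, preceding coda = /vg/.
Between /i/ (V3) and /o/ (V4): /pl/ — entire cluster is a permitted onset → onset /pl/, coda ∅.
Between /o/ (V4) and /o/ (V5): just /z/ — single C goes to the following onset.
So the parse is vwa.wivg.pi.plo.zogv.
Classifying each syllable: /vwa/ (open), /wivg/ (closed), /pi/ (open), /plo/ (open), /zogv/ (closed).
Open syllables: 3.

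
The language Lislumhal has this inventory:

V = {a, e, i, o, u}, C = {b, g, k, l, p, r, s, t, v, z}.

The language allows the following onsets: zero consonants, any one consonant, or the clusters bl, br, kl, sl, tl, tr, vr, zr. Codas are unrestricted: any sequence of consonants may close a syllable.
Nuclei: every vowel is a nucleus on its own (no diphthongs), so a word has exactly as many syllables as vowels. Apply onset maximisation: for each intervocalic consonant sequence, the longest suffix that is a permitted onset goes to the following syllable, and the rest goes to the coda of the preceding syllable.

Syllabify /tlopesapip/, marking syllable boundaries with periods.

tlo.pe.sa.pip

The vowels are o, e, a, i — 4 nuclei, so 4 syllables.
/o…e/ gap (V1→V2): just /p/ — single C goes to the following onset.
/e…a/ gap (V2→V3): just /s/ — single C goes to the following onset.
/a…i/ gap (V3→V4): just /p/ — single C goes to the following onset.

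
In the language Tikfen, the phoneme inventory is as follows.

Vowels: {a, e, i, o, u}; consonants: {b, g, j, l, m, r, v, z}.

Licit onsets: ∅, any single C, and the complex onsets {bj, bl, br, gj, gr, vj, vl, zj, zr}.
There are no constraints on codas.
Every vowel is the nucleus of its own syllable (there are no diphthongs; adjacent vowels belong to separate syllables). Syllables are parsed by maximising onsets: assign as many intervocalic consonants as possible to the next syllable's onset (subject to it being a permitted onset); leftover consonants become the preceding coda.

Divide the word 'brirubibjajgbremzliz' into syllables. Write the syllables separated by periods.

Vowels present: i, u, i, a, e, i; each is a nucleus, giving 6 syllables.
V1 /i/ – V2 /u/: just /r/ — single C goes to the following onset.
V2 /u/ – V3 /i/: /b/ is a single consonant, so it becomes the next onset.
V3 /i/ – V4 /a/: cluster /bj/ — /bj/ is itself a permitted onset, so the whole cluster goes right; preceding coda = ∅.
V4 /a/ – V5 /e/: cluster /jgbr/ — the longest permitted-onset suffix is /br/; onset = /br/, preceding coda = /jg/.
V5 /e/ – V6 /i/: /mzl/; trying suffixes from longest down, /l/ is the first permitted one, so coda /mz/ | onset /l/.

bri.ru.bi.bjajg.bremz.liz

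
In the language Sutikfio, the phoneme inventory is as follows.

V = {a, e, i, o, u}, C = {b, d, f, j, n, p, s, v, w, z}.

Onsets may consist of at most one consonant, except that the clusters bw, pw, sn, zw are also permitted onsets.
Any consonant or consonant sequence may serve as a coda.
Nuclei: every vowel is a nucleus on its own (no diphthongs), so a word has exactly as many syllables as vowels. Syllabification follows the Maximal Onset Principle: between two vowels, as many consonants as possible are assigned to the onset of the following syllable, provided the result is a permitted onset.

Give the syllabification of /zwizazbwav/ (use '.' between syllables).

Vowels present: i, a, a; each is a nucleus, giving 3 syllables.
V1 /i/ – V2 /a/: /z/ → onset of the next syllable (single consonants are always licit onsets).
V2 /a/ – V3 /a/: /zbw/; trying suffixes from longest down, /bw/ is the first permitted one, so coda /z/ | onset /bw/.

zwi.zaz.bwav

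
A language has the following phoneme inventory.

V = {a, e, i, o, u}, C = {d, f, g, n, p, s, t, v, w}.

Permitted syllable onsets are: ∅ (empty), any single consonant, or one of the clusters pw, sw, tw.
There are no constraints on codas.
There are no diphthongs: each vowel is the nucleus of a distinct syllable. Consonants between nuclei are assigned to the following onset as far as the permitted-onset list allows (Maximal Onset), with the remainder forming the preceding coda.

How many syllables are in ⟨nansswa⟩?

Vowels present: a, a; each is a nucleus, giving 2 syllables.

2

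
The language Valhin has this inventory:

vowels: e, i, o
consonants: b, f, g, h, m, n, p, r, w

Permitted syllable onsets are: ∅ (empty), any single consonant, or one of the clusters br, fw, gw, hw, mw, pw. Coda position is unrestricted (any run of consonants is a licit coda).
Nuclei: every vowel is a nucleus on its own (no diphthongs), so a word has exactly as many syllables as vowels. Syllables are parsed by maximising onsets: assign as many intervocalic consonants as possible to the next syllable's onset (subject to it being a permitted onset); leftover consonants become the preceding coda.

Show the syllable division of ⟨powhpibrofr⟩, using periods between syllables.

powh.pi.brofr

Nuclei (vowels): o, i, o → 3 syllables.
V1 /o/ – V2 /i/: /whp/ — longest licit onset from the right is /p/, leaving /wh/ as coda.
V2 /i/ – V3 /o/: /br/ — entire cluster is a permitted onset → onset /br/, coda ∅.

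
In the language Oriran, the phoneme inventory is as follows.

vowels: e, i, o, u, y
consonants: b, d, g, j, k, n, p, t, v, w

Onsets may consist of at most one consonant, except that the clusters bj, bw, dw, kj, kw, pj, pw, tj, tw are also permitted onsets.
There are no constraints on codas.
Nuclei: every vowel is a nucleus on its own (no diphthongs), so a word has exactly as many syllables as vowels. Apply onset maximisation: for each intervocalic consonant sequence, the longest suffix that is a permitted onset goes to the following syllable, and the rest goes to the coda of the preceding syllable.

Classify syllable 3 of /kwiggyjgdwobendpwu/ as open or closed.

open

Nuclei (vowels): i, y, o, e, u → 5 syllables.
Between /i/ (V1) and /y/ (V2): /gg/ — longest licit onset from the right is /g/, leaving /g/ as coda.
Between /y/ (V2) and /o/ (V3): /jgdw/ — longest licit onset from the right is /dw/, leaving /jg/ as coda.
Between /o/ (V3) and /e/ (V4): /b/ is a single consonant, so it becomes the next onset.
Between /e/ (V4) and /u/ (V5): /ndpw/; trying suffixes from longest down, /pw/ is the first permitted one, so coda /nd/ | onset /pw/.
Syllabification: kwig.gyjg.dwo.bend.pwu.
Syllable 3 is /dwo/; it ends in its nucleus with no coda, so it is open.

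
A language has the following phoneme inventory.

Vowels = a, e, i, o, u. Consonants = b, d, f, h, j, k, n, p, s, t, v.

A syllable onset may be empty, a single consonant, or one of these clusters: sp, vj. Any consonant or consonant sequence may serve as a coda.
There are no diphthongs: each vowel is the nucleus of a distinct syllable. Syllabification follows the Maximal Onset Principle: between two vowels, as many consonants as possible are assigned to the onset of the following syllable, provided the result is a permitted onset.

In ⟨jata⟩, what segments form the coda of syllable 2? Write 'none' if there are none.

none

The vowels are a, a — 2 nuclei, so 2 syllables.
σ1/σ2 boundary: just /t/ — single C goes to the following onset.
Syllabification: ja.ta.
Syllable 2 is /ta/: onset /t/, nucleus /a/, coda ∅.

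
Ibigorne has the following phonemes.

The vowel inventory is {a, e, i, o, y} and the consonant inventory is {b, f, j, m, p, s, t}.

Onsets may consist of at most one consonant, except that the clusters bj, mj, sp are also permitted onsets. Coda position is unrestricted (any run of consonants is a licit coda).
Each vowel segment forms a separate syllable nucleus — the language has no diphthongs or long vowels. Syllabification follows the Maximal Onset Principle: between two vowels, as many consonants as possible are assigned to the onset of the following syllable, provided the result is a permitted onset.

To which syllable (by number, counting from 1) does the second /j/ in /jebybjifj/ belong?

3

Nuclei (vowels): e, y, i → 3 syllables.
/e…y/ gap (V1→V2): /b/ → onset of the next syllable (single consonants are always licit onsets).
/y…i/ gap (V2→V3): cluster /bj/ — /bj/ is itself a permitted onset, so the whole cluster goes right; preceding coda = ∅.
So the parse is je.by.bjifj.
The second /j/ is in the onset of syllable 3 (/bjifj/).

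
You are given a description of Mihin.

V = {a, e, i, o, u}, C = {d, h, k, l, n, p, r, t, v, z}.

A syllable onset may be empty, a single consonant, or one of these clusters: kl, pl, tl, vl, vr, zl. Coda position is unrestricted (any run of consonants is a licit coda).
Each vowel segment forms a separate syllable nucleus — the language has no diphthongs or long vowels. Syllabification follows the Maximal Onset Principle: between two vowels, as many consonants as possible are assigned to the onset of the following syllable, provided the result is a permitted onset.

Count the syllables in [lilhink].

2

Vowels present: i, i; each is a nucleus, giving 2 syllables.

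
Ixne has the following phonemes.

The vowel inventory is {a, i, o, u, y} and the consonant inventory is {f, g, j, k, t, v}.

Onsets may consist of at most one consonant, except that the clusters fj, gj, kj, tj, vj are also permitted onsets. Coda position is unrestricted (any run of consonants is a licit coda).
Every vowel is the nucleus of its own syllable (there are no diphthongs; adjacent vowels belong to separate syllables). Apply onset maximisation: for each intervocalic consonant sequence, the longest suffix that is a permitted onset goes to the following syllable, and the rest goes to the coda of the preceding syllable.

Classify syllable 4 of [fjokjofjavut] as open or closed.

Vowels present: o, o, a, u; each is a nucleus, giving 4 syllables.
/o…o/ gap (V1→V2): /kj/ — entire cluster is a permitted onset → onset /kj/, coda ∅.
/o…a/ gap (V2→V3): /fj/ is a licit onset in full, so it all attaches to the next syllable.
/a…u/ gap (V3→V4): /v/ → onset of the next syllable (single consonants are always licit onsets).
So the parse is fjo.kjo.fja.vut.
Syllable 4 is /vut/ with coda /t/, so it is closed.

closed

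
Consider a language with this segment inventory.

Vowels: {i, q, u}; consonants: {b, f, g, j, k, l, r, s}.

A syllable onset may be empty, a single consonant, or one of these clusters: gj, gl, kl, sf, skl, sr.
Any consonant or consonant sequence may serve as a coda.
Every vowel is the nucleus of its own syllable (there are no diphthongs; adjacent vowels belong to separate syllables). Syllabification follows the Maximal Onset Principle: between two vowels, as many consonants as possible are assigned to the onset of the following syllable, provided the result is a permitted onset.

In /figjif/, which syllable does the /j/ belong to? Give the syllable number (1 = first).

2

Nuclei (vowels): i, i → 2 syllables.
/i…i/ gap (V1→V2): cluster /gj/ — /gj/ is itself a permitted onset, so the whole cluster goes right; preceding coda = ∅.
Syllabification: fi.gjif.
The /j/ is in the onset of syllable 2 (/gjif/).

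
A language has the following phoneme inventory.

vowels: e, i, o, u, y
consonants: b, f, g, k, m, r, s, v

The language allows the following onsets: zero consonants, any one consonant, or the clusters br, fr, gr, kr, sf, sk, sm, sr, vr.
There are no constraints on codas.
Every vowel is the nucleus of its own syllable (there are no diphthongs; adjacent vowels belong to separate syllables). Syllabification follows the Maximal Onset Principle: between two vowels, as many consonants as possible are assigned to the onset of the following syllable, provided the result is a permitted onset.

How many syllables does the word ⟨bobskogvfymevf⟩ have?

Nuclei (vowels): o, o, y, e → 4 syllables.

4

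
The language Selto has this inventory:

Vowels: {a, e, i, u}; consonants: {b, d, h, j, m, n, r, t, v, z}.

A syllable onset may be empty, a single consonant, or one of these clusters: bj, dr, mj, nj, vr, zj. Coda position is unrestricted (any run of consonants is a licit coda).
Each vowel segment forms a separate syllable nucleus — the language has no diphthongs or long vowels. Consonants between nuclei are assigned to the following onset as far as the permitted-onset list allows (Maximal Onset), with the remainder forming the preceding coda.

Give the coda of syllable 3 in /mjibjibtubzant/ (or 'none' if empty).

Nuclei (vowels): i, i, u, a → 4 syllables.
Between /i/ (V1) and /i/ (V2): /bj/ is a licit onset in full, so it all attaches to the next syllable.
Between /i/ (V2) and /u/ (V3): /bt/; trying suffixes from longest down, /t/ is the first permitted one, so coda /b/ | onset /t/.
Between /u/ (V3) and /a/ (V4): /bz/; trying suffixes from longest down, /z/ is the first permitted one, so coda /b/ | onset /z/.
Putting it together: mji.bjib.tub.zant.
Syllable 3 is /tub/: onset /t/, nucleus /u/, coda /b/.

b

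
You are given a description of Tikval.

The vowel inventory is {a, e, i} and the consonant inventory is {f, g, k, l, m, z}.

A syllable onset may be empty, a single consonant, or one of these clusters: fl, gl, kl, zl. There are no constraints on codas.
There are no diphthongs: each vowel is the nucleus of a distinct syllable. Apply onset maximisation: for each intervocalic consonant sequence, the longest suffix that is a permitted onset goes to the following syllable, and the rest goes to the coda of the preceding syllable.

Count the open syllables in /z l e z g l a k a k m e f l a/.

The vowels are e, a, a, e, a — 5 nuclei, so 5 syllables.
V1 /e/ – V2 /a/: cluster /zgl/ — the longest permitted-onset suffix is /gl/; onset = /gl/, preceding coda = /z/.
V2 /a/ – V3 /a/: /k/ → onset of the next syllable (single consonants are always licit onsets).
V3 /a/ – V4 /e/: cluster /km/ — the longest permitted-onset suffix is /m/; onset = /m/, preceding coda = /k/.
V4 /e/ – V5 /a/: /fl/ is a licit onset in full, so it all attaches to the next syllable.
So the parse is zlez.gla.kak.me.fla.
Classifying each syllable: /zlez/ (closed), /gla/ (open), /kak/ (closed), /me/ (open), /fla/ (open).
Open syllables: 3.

3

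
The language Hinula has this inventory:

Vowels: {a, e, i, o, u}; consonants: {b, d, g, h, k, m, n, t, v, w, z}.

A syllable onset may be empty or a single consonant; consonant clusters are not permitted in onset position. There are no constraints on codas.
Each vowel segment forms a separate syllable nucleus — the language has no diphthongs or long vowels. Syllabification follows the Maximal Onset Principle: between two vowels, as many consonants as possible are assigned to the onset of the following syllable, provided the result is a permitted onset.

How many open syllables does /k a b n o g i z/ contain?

Nuclei (vowels): a, o, i → 3 syllables.
σ1/σ2 boundary: /bn/; trying suffixes from longest down, /n/ is the first permitted one, so coda /b/ | onset /n/.
σ2/σ3 boundary: /g/ → onset of the next syllable (single consonants are always licit onsets).
Result: kab.no.giz.
Classifying each syllable: /kab/ (closed), /no/ (open), /giz/ (closed).
Open syllables: 1.

1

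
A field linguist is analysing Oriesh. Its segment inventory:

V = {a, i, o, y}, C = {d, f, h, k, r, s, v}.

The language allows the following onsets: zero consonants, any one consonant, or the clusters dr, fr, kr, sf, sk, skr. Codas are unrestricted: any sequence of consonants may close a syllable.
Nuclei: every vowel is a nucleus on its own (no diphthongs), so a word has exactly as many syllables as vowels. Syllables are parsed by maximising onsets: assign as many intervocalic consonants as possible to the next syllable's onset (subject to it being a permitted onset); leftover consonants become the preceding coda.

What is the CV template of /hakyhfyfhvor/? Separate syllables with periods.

Vowels present: a, y, y, o; each is a nucleus, giving 4 syllables.
V1 /a/ – V2 /y/: /k/ → onset of the next syllable (single consonants are always licit onsets).
V2 /y/ – V3 /y/: cluster /hf/ — the longest permitted-onset suffix is /f/; onset = /f/, preceding coda = /h/.
V3 /y/ – V4 /o/: /fhv/ splits as /fh/ + /v/ (/v/ is the longest suffix that is a licit onset).
Result: ha.kyh.fyfh.vor.
Mapping each syllable to C/V: /ha/ → CV, /kyh/ → CVC, /fyfh/ → CVCC, /vor/ → CVC.

CV.CVC.CVCC.CVC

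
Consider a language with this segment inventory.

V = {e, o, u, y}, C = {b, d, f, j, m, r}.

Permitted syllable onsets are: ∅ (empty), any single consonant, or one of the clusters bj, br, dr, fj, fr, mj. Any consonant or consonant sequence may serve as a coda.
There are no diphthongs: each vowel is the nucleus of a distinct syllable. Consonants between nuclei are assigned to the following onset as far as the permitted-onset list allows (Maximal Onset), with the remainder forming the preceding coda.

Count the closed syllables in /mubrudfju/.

1

Vowels present: u, u, u; each is a nucleus, giving 3 syllables.
Between /u/ (V1) and /u/ (V2): /br/ is a licit onset in full, so it all attaches to the next syllable.
Between /u/ (V2) and /u/ (V3): cluster /dfj/ — the longest permitted-onset suffix is /fj/; onset = /fj/, preceding coda = /d/.
So the parse is mu.brud.fju.
Classifying each syllable: /mu/ (open), /brud/ (closed), /fju/ (open).
Closed syllables: 1.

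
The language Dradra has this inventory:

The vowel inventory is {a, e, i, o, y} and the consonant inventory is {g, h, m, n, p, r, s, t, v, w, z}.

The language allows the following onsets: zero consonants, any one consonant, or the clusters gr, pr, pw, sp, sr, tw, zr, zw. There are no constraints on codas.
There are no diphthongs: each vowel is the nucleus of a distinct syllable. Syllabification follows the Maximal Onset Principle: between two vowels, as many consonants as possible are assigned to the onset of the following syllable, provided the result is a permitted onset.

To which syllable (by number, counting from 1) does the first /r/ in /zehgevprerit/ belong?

Nuclei (vowels): e, e, e, i → 4 syllables.
/e…e/ gap (V1→V2): /hg/ splits as /h/ + /g/ (/g/ is the longest suffix that is a licit onset).
/e…e/ gap (V2→V3): /vpr/ — longest licit onset from the right is /pr/, leaving /v/ as coda.
/e…i/ gap (V3→V4): /r/ → onset of the next syllable (single consonants are always licit onsets).
So the parse is zeh.gev.pre.rit.
The first /r/ is in the onset of syllable 3 (/pre/).

3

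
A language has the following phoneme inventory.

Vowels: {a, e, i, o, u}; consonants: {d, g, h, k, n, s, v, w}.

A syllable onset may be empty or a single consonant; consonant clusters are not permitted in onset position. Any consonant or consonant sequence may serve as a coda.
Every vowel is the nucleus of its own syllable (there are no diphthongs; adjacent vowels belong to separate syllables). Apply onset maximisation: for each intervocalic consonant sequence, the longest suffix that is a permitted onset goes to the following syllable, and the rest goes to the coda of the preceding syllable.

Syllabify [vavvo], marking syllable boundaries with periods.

The vowels are a, o — 2 nuclei, so 2 syllables.
V1 /a/ – V2 /o/: /vv/ — longest licit onset from the right is /v/, leaving /v/ as coda.

vav.vo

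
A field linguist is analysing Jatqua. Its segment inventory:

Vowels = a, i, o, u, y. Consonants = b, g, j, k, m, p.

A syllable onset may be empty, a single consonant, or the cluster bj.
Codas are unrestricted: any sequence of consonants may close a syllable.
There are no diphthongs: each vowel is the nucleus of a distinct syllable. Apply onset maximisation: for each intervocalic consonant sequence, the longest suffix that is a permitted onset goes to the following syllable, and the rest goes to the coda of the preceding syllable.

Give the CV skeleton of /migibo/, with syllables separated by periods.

CV.CV.CV

The vowels are i, i, o — 3 nuclei, so 3 syllables.
/i…i/ gap (V1→V2): just /g/ — single C goes to the following onset.
/i…o/ gap (V2→V3): /b/ → onset of the next syllable (single consonants are always licit onsets).
Result: mi.gi.bo.
Mapping each syllable to C/V: /mi/ → CV, /gi/ → CV, /bo/ → CV.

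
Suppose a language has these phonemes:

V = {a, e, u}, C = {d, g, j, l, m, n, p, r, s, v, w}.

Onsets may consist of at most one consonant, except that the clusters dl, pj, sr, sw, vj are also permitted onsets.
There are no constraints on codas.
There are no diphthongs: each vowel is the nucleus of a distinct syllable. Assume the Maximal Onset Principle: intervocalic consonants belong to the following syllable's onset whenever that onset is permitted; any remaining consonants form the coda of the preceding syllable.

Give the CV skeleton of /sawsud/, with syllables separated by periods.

The vowels are a, u — 2 nuclei, so 2 syllables.
V1 /a/ – V2 /u/: /ws/; trying suffixes from longest down, /s/ is the first permitted one, so coda /w/ | onset /s/.
Syllabification: saw.sud.
Mapping each syllable to C/V: /saw/ → CVC, /sud/ → CVC.

CVC.CVC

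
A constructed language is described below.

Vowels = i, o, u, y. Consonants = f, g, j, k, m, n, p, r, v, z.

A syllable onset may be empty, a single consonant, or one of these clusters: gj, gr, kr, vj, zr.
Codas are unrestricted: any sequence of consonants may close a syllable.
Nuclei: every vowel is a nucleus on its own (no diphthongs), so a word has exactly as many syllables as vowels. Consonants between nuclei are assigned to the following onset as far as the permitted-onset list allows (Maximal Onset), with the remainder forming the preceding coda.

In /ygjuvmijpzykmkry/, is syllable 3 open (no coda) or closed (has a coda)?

closed

Nuclei (vowels): y, u, i, y, y → 5 syllables.
V1 /y/ – V2 /u/: cluster /gj/ — /gj/ is itself a permitted onset, so the whole cluster goes right; preceding coda = ∅.
V2 /u/ – V3 /i/: cluster /vm/ — the longest permitted-onset suffix is /m/; onset = /m/, preceding coda = /v/.
V3 /i/ – V4 /y/: /jpz/; trying suffixes from longest down, /z/ is the first permitted one, so coda /jp/ | onset /z/.
V4 /y/ – V5 /y/: cluster /kmkr/ — the longest permitted-onset suffix is /kr/; onset = /kr/, preceding coda = /km/.
Result: y.gjuv.mijp.zykm.kry.
Syllable 3 is /mijp/ with coda /jp/, so it is closed.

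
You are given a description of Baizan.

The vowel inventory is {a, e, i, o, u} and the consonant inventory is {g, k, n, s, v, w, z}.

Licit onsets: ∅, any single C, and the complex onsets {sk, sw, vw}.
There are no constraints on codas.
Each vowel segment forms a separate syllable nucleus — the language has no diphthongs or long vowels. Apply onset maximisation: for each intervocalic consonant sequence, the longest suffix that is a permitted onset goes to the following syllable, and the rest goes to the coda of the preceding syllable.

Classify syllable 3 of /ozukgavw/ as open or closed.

The vowels are o, u, a — 3 nuclei, so 3 syllables.
Between /o/ (V1) and /u/ (V2): just /z/ — single C goes to the following onset.
Between /u/ (V2) and /a/ (V3): /kg/ — longest licit onset from the right is /g/, leaving /k/ as coda.
So the parse is o.zuk.gavw.
Syllable 3 is /gavw/ with coda /vw/, so it is closed.

closed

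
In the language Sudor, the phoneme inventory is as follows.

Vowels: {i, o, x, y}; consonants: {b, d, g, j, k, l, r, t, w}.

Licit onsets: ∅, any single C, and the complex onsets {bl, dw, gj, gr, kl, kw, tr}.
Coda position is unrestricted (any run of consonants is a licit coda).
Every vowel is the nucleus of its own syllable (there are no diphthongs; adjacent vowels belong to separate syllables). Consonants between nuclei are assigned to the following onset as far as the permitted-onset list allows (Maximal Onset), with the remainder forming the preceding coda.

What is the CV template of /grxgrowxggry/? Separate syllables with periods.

CCV.CCV.CVC.CCV

Nuclei (vowels): x, o, x, y → 4 syllables.
/x…o/ gap (V1→V2): cluster /gr/ — /gr/ is itself a permitted onset, so the whole cluster goes right; preceding coda = ∅.
/o…x/ gap (V2→V3): /w/ is a single consonant, so it becomes the next onset.
/x…y/ gap (V3→V4): /ggr/ splits as /g/ + /gr/ (/gr/ is the longest suffix that is a licit onset).
So the parse is grx.gro.wxg.gry.
Mapping each syllable to C/V: /grx/ → CCV, /gro/ → CCV, /wxg/ → CVC, /gry/ → CCV.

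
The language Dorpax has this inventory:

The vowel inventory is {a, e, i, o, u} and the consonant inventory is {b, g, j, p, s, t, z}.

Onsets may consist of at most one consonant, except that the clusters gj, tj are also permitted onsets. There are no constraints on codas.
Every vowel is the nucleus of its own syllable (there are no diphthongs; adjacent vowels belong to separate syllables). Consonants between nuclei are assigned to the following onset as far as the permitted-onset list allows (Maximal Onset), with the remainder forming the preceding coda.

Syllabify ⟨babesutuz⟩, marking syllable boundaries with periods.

Vowels present: a, e, u, u; each is a nucleus, giving 4 syllables.
/a…e/ gap (V1→V2): /b/ is a single consonant, so it becomes the next onset.
/e…u/ gap (V2→V3): /s/ → onset of the next syllable (single consonants are always licit onsets).
/u…u/ gap (V3→V4): /t/ → onset of the next syllable (single consonants are always licit onsets).

ba.be.su.tuz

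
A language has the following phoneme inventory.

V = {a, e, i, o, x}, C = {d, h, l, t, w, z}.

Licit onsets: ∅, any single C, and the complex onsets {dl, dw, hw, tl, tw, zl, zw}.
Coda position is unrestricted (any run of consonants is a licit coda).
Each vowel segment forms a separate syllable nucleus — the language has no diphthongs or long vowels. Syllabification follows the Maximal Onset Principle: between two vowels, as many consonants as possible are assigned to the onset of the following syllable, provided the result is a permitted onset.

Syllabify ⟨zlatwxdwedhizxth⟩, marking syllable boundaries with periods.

zla.twx.dwed.hi.zxth

The vowels are a, x, e, i, x — 5 nuclei, so 5 syllables.
/a…x/ gap (V1→V2): /tw/ is a licit onset in full, so it all attaches to the next syllable.
/x…e/ gap (V2→V3): /dw/ — entire cluster is a permitted onset → onset /dw/, coda ∅.
/e…i/ gap (V3→V4): /dh/ — longest licit onset from the right is /h/, leaving /d/ as coda.
/i…x/ gap (V4→V5): /z/ → onset of the next syllable (single consonants are always licit onsets).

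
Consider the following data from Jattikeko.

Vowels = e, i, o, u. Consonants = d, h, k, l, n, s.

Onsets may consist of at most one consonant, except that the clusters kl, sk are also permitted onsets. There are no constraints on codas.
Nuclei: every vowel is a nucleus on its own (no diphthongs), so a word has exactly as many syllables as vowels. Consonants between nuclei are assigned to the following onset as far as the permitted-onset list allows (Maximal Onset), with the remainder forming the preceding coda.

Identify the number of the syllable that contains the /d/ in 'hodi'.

2

Nuclei (vowels): o, i → 2 syllables.
/o…i/ gap (V1→V2): /d/ is a single consonant, so it becomes the next onset.
Putting it together: ho.di.
The /d/ is in the onset of syllable 2 (/di/).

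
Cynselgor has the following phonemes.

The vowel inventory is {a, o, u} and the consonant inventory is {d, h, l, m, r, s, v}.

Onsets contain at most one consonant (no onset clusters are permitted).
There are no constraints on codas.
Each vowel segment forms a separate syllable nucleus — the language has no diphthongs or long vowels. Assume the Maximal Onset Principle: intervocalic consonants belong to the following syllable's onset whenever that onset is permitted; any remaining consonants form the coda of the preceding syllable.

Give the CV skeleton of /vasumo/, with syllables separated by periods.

Nuclei (vowels): a, u, o → 3 syllables.
Between /a/ (V1) and /u/ (V2): /s/ → onset of the next syllable (single consonants are always licit onsets).
Between /u/ (V2) and /o/ (V3): just /m/ — single C goes to the following onset.
So the parse is va.su.mo.
Mapping each syllable to C/V: /va/ → CV, /su/ → CV, /mo/ → CV.

CV.CV.CV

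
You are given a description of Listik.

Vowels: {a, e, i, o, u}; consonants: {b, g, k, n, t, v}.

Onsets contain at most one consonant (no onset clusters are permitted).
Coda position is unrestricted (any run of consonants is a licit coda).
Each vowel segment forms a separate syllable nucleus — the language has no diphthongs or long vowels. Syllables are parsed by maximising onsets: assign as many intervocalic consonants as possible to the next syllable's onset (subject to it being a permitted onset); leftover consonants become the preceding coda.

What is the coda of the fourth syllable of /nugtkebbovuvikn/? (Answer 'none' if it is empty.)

none

Vowels present: u, e, o, u, i; each is a nucleus, giving 5 syllables.
/u…e/ gap (V1→V2): /gtk/ splits as /gt/ + /k/ (/k/ is the longest suffix that is a licit onset).
/e…o/ gap (V2→V3): /bb/ — longest licit onset from the right is /b/, leaving /b/ as coda.
/o…u/ gap (V3→V4): /v/ → onset of the next syllable (single consonants are always licit onsets).
/u…i/ gap (V4→V5): /v/ → onset of the next syllable (single consonants are always licit onsets).
So the parse is nugt.keb.bo.vu.vikn.
Syllable 4 is /vu/: onset /v/, nucleus /u/, coda ∅.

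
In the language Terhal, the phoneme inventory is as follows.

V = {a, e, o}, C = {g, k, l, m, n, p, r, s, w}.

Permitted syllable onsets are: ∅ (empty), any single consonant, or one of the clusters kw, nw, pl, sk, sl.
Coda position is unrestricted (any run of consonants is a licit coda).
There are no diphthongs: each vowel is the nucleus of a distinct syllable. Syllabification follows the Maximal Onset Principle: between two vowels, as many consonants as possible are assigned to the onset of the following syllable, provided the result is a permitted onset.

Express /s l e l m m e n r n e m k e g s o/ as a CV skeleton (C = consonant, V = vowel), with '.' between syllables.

Nuclei (vowels): e, e, e, e, o → 5 syllables.
Between /e/ (V1) and /e/ (V2): /lmm/ — longest licit onset from the right is /m/, leaving /lm/ as coda.
Between /e/ (V2) and /e/ (V3): /nrn/ — longest licit onset from the right is /n/, leaving /nr/ as coda.
Between /e/ (V3) and /e/ (V4): /mk/ splits as /m/ + /k/ (/k/ is the longest suffix that is a licit onset).
Between /e/ (V4) and /o/ (V5): cluster /gs/ — the longest permitted-onset suffix is /s/; onset = /s/, preceding coda = /g/.
Syllabification: slelm.menr.nem.keg.so.
Mapping each syllable to C/V: /slelm/ → CCVCC, /menr/ → CVCC, /nem/ → CVC, /keg/ → CVC, /so/ → CV.

CCVCC.CVCC.CVC.CVC.CV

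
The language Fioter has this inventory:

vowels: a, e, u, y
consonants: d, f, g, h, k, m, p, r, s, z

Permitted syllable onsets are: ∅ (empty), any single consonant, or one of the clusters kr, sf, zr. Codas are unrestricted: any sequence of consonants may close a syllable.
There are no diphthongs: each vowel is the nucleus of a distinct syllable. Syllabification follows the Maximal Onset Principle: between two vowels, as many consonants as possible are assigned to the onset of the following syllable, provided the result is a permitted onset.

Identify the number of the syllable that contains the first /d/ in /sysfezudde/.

3

Nuclei (vowels): y, e, u, e → 4 syllables.
/y…e/ gap (V1→V2): /sf/ — entire cluster is a permitted onset → onset /sf/, coda ∅.
/e…u/ gap (V2→V3): just /z/ — single C goes to the following onset.
/u…e/ gap (V3→V4): cluster /dd/ — the longest permitted-onset suffix is /d/; onset = /d/, preceding coda = /d/.
So the parse is sy.sfe.zud.de.
The first /d/ is in the coda of syllable 3 (/zud/).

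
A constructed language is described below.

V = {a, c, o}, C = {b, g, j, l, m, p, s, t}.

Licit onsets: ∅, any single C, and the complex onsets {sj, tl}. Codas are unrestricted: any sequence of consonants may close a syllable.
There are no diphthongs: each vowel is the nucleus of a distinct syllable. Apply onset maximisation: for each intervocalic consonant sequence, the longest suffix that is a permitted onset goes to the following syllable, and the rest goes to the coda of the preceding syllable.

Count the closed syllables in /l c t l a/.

The vowels are c, a — 2 nuclei, so 2 syllables.
/c…a/ gap (V1→V2): /tl/ — entire cluster is a permitted onset → onset /tl/, coda ∅.
Putting it together: lc.tla.
Classifying each syllable: /lc/ (open), /tla/ (open).
Closed syllables: 0.

0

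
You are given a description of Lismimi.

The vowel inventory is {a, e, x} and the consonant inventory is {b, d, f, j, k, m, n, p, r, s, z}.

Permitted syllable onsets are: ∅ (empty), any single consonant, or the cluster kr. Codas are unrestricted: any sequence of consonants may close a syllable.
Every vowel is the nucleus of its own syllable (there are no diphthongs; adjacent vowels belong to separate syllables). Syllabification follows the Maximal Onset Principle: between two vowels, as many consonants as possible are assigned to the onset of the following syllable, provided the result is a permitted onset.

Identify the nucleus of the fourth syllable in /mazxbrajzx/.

x

The vowels are a, x, a, x — 4 nuclei, so 4 syllables.
The fourth nucleus (vowel 4 from the left) is /x/.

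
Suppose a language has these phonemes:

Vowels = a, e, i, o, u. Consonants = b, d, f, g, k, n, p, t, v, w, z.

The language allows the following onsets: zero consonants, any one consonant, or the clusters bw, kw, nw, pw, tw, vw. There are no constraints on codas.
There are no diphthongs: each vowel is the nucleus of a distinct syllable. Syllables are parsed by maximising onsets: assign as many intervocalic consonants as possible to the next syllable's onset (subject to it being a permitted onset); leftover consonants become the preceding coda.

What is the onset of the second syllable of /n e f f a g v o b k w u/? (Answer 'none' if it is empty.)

f

Nuclei (vowels): e, a, o, u → 4 syllables.
V1 /e/ – V2 /a/: /ff/ splits as /f/ + /f/ (/f/ is the longest suffix that is a licit onset).
V2 /a/ – V3 /o/: /gv/ splits as /g/ + /v/ (/v/ is the longest suffix that is a licit onset).
V3 /o/ – V4 /u/: /bkw/ splits as /b/ + /kw/ (/kw/ is the longest suffix that is a licit onset).
Result: nef.fag.vob.kwu.
Syllable 2 is /fag/: onset /f/, nucleus /a/, coda /g/.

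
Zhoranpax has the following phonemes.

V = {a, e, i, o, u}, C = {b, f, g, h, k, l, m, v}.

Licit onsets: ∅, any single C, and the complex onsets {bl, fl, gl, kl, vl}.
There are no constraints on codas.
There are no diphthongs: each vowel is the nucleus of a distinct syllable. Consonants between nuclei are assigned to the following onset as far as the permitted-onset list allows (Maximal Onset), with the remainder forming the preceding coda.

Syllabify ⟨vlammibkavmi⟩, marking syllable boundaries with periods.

vlam.mib.kav.mi

Vowels present: a, i, a, i; each is a nucleus, giving 4 syllables.
Between /a/ (V1) and /i/ (V2): /mm/ — longest licit onset from the right is /m/, leaving /m/ as coda.
Between /i/ (V2) and /a/ (V3): /bk/ — longest licit onset from the right is /k/, leaving /b/ as coda.
Between /a/ (V3) and /i/ (V4): cluster /vm/ — the longest permitted-onset suffix is /m/; onset = /m/, preceding coda = /v/.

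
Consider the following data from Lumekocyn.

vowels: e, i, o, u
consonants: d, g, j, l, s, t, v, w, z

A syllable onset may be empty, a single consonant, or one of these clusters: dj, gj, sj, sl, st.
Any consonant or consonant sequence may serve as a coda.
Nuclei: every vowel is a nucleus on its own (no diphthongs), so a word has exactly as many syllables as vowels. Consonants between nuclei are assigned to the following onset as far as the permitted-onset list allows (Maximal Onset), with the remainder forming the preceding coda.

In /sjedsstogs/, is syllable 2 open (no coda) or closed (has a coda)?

Vowels present: e, o; each is a nucleus, giving 2 syllables.
σ1/σ2 boundary: cluster /dsst/ — the longest permitted-onset suffix is /st/; onset = /st/, preceding coda = /ds/.
Syllabification: sjeds.stogs.
Syllable 2 is /stogs/ with coda /gs/, so it is closed.

closed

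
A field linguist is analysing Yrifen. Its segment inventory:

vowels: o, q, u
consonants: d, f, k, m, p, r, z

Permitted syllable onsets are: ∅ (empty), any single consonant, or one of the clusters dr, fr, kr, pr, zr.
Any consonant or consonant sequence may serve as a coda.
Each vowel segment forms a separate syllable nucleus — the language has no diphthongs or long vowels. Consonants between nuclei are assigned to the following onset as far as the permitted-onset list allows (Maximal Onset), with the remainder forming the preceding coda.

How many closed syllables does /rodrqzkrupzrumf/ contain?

Vowels present: o, q, u, u; each is a nucleus, giving 4 syllables.
/o…q/ gap (V1→V2): cluster /dr/ — /dr/ is itself a permitted onset, so the whole cluster goes right; preceding coda = ∅.
/q…u/ gap (V2→V3): /zkr/; trying suffixes from longest down, /kr/ is the first permitted one, so coda /z/ | onset /kr/.
/u…u/ gap (V3→V4): /pzr/ splits as /p/ + /zr/ (/zr/ is the longest suffix that is a licit onset).
Syllabification: ro.drqz.krup.zrumf.
Classifying each syllable: /ro/ (open), /drqz/ (closed), /krup/ (closed), /zrumf/ (closed).
Closed syllables: 3.

3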